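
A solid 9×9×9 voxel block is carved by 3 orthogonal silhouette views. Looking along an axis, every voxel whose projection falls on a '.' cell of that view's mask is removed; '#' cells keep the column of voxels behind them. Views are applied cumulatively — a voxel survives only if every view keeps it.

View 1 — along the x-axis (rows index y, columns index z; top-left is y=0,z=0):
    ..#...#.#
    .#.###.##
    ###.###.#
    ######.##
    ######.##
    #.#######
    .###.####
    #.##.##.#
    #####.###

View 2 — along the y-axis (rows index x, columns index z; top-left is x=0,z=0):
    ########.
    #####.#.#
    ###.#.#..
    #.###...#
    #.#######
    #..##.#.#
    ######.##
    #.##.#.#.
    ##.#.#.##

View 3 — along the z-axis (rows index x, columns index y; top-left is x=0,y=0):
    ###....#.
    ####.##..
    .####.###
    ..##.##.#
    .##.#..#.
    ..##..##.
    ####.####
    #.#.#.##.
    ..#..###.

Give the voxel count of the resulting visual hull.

full grid |V| = 729
carve view 1 (along x, YZ-mask fill 61/81): 549 voxels remain
carve view 2 (along y, XZ-mask fill 57/81): 387 voxels remain
carve view 3 (along z, XY-mask fill 47/81): 217 voxels remain

|visual hull| = 217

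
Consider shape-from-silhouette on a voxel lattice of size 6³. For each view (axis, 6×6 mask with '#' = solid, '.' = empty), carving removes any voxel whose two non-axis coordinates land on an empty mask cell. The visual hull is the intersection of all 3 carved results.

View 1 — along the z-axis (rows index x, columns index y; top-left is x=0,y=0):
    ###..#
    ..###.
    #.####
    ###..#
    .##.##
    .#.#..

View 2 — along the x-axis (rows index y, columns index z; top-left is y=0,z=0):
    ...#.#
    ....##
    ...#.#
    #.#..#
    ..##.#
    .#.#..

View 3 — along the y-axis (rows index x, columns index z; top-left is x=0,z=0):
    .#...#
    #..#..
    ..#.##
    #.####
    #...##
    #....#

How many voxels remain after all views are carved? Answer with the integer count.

full grid |V| = 216
[1] z-view keeps 22 columns → grid now 132
[2] x-view keeps 14 columns → grid now 50
[3] y-view keeps 17 columns → grid now 27

remaining voxels: 27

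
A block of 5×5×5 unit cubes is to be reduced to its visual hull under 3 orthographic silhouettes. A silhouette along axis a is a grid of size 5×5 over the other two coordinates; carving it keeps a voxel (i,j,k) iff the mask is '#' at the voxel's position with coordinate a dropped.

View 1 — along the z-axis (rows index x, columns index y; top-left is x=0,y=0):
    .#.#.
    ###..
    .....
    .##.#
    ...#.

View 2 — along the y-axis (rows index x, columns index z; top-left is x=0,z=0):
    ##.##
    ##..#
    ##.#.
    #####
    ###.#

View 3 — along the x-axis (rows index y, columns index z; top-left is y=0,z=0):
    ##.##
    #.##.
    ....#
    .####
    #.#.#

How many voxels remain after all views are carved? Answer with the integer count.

before carving: 125 voxels (5×5×5)
[1] z-view keeps 9 columns → grid now 45
[2] y-view keeps 19 columns → grid now 36
[3] x-view keeps 15 columns → grid now 20

voxel count = 20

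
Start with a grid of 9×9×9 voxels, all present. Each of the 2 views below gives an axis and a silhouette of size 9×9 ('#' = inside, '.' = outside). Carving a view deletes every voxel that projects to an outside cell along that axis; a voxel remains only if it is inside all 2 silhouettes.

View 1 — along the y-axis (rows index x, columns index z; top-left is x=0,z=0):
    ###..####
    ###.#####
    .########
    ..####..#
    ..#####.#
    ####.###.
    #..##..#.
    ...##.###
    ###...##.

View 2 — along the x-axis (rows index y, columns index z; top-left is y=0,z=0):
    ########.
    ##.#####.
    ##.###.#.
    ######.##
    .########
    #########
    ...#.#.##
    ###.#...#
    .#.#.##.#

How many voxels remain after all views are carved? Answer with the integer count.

remaining voxels: 363

initial block: 9^3 = 729
V1 y: intersect with XZ mask (55 set) -- 495 left
V2 x: intersect with YZ mask (60 set) -- 363 left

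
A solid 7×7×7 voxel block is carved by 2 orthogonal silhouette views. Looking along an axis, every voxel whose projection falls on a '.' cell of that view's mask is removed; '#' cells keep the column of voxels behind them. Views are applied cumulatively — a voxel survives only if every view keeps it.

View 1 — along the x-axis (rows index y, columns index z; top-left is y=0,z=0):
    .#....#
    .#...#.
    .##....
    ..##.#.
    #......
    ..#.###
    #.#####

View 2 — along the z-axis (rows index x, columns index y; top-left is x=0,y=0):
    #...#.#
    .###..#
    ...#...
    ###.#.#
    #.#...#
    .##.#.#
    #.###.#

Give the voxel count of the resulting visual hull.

|visual hull| = 73

start: 7×7×7 = 343 voxels
  1. axis=0 (YZ plane), |mask|=20  ⇒  voxels=140
  2. axis=2 (XY plane), |mask|=25  ⇒  voxels=73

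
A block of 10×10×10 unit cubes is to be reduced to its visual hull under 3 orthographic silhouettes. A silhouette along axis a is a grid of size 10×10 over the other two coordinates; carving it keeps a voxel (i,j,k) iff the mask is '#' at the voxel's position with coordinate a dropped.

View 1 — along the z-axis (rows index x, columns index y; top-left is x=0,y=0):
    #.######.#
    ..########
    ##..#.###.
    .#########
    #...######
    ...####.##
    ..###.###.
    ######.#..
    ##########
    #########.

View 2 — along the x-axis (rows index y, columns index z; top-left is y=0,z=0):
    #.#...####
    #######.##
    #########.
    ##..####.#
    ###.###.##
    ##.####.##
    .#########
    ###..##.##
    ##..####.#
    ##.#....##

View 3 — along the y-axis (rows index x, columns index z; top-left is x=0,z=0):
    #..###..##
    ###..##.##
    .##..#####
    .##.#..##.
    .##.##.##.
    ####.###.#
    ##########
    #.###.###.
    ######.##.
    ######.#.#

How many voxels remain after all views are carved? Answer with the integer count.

start: 10×10×10 = 1000 voxels
carve view 1 (along z, XY-mask fill 76/100): 760 voxels remain
carve view 2 (along x, YZ-mask fill 75/100): 574 voxels remain
carve view 3 (along y, XZ-mask fill 72/100): 406 voxels remain

voxel count = 406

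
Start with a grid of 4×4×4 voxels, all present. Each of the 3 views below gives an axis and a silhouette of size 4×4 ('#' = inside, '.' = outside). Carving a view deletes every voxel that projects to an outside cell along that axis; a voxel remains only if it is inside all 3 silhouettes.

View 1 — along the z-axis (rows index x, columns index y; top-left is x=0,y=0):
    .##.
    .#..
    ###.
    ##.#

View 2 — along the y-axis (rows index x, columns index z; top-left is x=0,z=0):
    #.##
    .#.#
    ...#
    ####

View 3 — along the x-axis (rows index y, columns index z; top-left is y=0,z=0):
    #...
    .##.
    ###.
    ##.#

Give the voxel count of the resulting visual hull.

remaining voxels: 10

before carving: 64 voxels (4×4×4)
after view 1 [z-axis, 9 of 16 cells solid] → remaining = 36
after view 2 [y-axis, 10 of 16 cells solid] → remaining = 23
after view 3 [x-axis, 9 of 16 cells solid] → remaining = 10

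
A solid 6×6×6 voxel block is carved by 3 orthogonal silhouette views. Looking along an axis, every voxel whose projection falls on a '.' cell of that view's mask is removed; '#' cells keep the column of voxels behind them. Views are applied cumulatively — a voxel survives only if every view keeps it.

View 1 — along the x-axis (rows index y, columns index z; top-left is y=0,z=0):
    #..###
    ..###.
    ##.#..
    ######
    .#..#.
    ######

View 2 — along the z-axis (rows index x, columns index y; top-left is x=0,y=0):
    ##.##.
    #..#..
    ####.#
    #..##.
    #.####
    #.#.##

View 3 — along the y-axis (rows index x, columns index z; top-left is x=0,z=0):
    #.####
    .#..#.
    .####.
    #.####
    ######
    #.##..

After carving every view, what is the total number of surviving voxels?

69 voxels

before carving: 216 voxels (6×6×6)
[1] x-view keeps 24 columns → grid now 144
[2] z-view keeps 23 columns → grid now 95
[3] y-view keeps 25 columns → grid now 69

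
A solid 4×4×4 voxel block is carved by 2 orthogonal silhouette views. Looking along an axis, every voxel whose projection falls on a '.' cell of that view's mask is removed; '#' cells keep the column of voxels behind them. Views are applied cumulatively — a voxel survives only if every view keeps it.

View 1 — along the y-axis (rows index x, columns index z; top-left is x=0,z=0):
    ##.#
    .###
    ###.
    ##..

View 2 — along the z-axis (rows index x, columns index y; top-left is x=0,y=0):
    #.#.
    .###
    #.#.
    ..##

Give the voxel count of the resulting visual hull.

full grid |V| = 64
[1] y-view keeps 11 columns → grid now 44
[2] z-view keeps 9 columns → grid now 25

|visual hull| = 25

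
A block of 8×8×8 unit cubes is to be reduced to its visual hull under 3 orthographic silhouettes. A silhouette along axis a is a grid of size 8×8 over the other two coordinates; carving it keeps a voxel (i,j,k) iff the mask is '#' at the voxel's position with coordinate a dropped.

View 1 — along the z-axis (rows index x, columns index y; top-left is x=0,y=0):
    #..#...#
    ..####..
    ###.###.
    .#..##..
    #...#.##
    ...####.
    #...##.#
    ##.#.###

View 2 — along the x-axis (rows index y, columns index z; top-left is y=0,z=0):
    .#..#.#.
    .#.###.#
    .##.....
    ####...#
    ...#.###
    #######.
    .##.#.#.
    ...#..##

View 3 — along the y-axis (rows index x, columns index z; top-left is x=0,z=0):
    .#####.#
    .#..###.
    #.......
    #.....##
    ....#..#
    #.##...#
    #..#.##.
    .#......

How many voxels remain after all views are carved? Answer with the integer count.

full grid |V| = 512
[1] z-view keeps 34 columns → grid now 272
[2] x-view keeps 33 columns → grid now 148
[3] y-view keeps 25 columns → grid now 51

51 voxels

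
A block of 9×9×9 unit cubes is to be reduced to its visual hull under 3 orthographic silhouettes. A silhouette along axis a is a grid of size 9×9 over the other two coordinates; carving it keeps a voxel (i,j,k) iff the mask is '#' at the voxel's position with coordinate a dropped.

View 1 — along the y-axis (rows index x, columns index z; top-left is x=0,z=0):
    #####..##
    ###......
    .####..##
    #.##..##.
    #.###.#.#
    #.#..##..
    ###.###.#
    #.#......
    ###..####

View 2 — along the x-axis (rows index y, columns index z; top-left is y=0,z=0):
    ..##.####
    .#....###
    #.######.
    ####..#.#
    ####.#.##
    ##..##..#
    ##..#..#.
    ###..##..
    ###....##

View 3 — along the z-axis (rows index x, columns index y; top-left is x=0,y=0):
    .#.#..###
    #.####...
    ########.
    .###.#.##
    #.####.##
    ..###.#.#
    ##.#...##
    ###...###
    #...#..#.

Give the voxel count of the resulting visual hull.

remaining voxels: 162

initial block: 9^3 = 729
after view 1 [y-axis, 47 of 81 cells solid] → remaining = 423
after view 2 [x-axis, 49 of 81 cells solid] → remaining = 267
after view 3 [z-axis, 50 of 81 cells solid] → remaining = 162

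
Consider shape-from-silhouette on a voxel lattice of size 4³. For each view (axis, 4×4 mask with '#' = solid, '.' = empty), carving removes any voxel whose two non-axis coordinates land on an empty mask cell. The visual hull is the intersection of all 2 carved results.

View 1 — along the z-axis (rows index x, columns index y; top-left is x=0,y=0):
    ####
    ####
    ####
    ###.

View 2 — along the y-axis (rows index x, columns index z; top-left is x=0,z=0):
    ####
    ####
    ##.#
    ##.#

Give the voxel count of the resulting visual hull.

voxel count = 53

initial block: 4^3 = 64
after view 1 [z-axis, 15 of 16 cells solid] → remaining = 60
after view 2 [y-axis, 14 of 16 cells solid] → remaining = 53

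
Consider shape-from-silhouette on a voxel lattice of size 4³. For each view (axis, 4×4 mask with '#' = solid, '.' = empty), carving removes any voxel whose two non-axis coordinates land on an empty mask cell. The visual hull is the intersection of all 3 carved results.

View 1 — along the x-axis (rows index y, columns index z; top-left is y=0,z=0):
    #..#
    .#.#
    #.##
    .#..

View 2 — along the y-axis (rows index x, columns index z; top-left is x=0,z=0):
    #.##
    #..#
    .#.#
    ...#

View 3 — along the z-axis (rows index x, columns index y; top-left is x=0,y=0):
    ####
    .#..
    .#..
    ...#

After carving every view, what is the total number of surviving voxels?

full grid |V| = 64
V1 x: intersect with YZ mask (8 set) -- 32 left
V2 y: intersect with XZ mask (8 set) -- 19 left
V3 z: intersect with XY mask (7 set) -- 9 left

9 voxels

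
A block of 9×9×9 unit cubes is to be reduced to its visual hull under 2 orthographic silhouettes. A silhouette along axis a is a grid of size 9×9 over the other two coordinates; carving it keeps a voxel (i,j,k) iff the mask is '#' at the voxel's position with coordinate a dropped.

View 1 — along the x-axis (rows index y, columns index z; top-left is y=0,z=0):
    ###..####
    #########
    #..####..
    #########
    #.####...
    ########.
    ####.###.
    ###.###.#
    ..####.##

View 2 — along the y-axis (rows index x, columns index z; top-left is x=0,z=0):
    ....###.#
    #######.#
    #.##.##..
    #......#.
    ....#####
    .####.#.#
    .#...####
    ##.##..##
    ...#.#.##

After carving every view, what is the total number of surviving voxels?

311 voxels

before carving: 729 voxels (9×9×9)
V1 x: intersect with YZ mask (63 set) -- 567 left
V2 y: intersect with XZ mask (45 set) -- 311 left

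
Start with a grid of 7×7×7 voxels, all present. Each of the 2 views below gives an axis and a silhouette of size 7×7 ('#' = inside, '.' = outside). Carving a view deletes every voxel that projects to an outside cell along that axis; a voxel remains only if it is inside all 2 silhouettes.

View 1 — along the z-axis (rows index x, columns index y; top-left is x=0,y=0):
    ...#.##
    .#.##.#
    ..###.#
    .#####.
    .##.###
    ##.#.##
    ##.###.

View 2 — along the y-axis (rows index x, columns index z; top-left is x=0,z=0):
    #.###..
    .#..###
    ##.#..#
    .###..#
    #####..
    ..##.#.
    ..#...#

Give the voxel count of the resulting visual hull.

initial block: 7^3 = 343
V1 z: intersect with XY mask (31 set) -- 217 left
V2 y: intersect with XZ mask (26 set) -- 114 left

remaining voxels: 114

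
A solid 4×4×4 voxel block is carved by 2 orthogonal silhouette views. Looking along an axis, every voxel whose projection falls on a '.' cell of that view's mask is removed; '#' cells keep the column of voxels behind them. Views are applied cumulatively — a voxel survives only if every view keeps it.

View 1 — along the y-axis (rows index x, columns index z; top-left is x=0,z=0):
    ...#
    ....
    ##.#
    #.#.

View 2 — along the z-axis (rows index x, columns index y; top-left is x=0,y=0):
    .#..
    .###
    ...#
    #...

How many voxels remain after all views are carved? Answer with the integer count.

remaining voxels: 6

full grid |V| = 64
V1 y: intersect with XZ mask (6 set) -- 24 left
V2 z: intersect with XY mask (6 set) -- 6 left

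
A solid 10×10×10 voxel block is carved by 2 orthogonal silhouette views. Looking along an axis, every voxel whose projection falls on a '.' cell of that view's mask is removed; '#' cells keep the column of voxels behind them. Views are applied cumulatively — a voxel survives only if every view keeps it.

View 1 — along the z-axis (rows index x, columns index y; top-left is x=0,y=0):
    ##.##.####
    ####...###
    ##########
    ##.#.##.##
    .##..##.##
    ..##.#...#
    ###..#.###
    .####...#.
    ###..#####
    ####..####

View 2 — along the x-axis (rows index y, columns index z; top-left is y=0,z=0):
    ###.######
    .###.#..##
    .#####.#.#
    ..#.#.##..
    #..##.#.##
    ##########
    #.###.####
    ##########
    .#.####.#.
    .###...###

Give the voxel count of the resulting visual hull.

voxel count = 495

start: 10×10×10 = 1000 voxels
step 1: project along z, AND mask (70/100) → |grid| = 700
step 2: project along x, AND mask (72/100) → |grid| = 495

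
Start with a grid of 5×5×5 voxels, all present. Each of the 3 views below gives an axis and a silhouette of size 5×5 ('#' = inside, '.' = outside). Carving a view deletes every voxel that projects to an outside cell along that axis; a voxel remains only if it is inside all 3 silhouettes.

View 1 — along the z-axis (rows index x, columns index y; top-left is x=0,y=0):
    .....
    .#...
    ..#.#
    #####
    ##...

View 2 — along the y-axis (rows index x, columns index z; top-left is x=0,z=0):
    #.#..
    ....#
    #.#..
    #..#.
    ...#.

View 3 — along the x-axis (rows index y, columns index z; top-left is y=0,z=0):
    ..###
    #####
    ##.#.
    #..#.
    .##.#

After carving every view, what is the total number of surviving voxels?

start: 5×5×5 = 125 voxels
carve view 1 (along z, XY-mask fill 10/25): 50 voxels remain
carve view 2 (along y, XZ-mask fill 8/25): 17 voxels remain
carve view 3 (along x, YZ-mask fill 16/25): 12 voxels remain

|visual hull| = 12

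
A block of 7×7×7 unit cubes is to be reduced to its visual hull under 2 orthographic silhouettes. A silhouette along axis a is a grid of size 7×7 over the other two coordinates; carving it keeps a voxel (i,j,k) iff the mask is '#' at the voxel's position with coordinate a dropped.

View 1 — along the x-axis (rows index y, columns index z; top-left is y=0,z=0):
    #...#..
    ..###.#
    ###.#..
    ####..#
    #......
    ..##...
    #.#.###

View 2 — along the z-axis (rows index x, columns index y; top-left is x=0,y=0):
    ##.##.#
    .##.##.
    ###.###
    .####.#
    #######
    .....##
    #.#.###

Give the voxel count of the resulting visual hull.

full grid |V| = 343
after view 1 [x-axis, 23 of 49 cells solid] → remaining = 161
after view 2 [z-axis, 34 of 49 cells solid] → remaining = 109

remaining voxels: 109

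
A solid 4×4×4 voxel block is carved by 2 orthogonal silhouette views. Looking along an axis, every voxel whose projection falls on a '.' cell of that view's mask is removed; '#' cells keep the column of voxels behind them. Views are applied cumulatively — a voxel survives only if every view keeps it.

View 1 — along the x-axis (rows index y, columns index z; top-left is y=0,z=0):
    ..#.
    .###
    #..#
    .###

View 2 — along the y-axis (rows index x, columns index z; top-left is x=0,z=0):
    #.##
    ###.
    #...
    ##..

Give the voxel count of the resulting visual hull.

initial block: 4^3 = 64
carve view 1 (along x, YZ-mask fill 9/16): 36 voxels remain
carve view 2 (along y, XZ-mask fill 9/16): 17 voxels remain

remaining voxels: 17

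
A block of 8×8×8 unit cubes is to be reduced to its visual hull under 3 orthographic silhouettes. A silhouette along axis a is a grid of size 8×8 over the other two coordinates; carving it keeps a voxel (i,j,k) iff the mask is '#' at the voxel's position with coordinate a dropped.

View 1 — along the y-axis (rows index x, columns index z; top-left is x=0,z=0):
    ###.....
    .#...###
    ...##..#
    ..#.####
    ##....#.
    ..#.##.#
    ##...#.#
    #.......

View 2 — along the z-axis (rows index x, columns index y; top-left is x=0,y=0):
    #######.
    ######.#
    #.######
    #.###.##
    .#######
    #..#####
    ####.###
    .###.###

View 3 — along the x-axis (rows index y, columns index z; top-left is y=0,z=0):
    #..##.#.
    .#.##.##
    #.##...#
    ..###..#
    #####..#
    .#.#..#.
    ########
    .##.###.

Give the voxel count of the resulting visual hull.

full grid |V| = 512
step 1: project along y, AND mask (27/64) → |grid| = 216
step 2: project along z, AND mask (53/64) → |grid| = 179
step 3: project along x, AND mask (39/64) → |grid| = 100

|visual hull| = 100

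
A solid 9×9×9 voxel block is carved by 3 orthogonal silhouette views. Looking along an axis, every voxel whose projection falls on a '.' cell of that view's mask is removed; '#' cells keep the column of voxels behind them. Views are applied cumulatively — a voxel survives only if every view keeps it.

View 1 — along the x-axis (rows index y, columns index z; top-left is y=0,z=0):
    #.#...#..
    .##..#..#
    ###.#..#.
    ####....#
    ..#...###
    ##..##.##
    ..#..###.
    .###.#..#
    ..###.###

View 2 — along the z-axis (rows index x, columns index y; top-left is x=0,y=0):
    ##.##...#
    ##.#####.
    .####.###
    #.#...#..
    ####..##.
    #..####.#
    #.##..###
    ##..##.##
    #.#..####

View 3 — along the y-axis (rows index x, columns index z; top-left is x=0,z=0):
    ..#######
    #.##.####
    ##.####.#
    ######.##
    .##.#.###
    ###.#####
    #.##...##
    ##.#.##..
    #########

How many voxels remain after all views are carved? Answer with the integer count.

initial block: 9^3 = 729
carve view 1 (along x, YZ-mask fill 42/81): 378 voxels remain
carve view 2 (along z, XY-mask fill 52/81): 237 voxels remain
carve view 3 (along y, XZ-mask fill 62/81): 180 voxels remain

180 voxels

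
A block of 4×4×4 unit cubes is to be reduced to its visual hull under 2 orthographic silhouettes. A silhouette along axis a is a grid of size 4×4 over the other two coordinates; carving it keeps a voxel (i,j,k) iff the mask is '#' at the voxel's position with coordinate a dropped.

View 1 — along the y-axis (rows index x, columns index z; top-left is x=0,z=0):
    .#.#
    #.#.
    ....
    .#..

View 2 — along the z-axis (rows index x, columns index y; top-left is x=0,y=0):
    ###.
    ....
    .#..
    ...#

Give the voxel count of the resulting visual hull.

7 voxels

before carving: 64 voxels (4×4×4)
V1 y: intersect with XZ mask (5 set) -- 20 left
V2 z: intersect with XY mask (5 set) -- 7 left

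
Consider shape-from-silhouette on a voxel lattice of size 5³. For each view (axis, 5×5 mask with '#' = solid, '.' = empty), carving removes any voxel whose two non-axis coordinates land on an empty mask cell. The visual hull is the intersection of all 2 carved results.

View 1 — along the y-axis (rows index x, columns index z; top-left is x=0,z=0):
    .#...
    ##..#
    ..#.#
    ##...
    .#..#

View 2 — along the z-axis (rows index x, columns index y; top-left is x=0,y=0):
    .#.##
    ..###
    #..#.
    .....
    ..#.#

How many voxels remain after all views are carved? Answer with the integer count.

remaining voxels: 20

before carving: 125 voxels (5×5×5)
carve view 1 (along y, XZ-mask fill 10/25): 50 voxels remain
carve view 2 (along z, XY-mask fill 10/25): 20 voxels remain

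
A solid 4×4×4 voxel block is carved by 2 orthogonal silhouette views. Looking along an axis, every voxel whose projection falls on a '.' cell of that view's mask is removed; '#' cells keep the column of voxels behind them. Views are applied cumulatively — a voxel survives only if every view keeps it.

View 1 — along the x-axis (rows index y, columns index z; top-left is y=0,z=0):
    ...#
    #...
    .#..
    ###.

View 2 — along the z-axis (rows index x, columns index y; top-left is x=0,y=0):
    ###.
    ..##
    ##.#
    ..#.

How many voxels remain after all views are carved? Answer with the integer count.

before carving: 64 voxels (4×4×4)
V1 x: intersect with YZ mask (6 set) -- 24 left
V2 z: intersect with XY mask (9 set) -- 13 left

13 voxels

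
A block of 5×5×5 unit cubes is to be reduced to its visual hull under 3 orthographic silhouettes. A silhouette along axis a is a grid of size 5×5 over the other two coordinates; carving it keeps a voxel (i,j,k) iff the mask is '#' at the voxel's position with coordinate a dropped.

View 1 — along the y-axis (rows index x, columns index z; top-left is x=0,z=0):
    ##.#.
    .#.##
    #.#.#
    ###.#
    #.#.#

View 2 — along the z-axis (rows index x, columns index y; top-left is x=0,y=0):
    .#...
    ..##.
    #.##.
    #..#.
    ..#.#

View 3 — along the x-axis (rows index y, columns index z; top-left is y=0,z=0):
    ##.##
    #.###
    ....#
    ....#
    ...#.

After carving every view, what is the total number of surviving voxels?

full grid |V| = 125
carve view 1 (along y, XZ-mask fill 16/25): 80 voxels remain
carve view 2 (along z, XY-mask fill 10/25): 32 voxels remain
carve view 3 (along x, YZ-mask fill 11/25): 13 voxels remain

13 voxels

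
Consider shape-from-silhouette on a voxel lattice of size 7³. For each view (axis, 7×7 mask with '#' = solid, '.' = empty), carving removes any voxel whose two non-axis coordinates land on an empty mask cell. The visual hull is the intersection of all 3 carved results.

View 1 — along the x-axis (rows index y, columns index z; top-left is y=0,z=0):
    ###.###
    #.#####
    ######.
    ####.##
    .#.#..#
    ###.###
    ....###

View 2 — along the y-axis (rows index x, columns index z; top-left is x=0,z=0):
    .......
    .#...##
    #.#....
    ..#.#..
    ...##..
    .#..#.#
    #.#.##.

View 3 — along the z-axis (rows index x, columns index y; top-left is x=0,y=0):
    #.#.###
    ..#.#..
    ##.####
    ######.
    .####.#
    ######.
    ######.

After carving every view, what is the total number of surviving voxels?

initial block: 7^3 = 343
V1 x: intersect with YZ mask (36 set) -- 252 left
V2 y: intersect with XZ mask (16 set) -- 83 left
V3 z: intersect with XY mask (36 set) -- 61 left

remaining voxels: 61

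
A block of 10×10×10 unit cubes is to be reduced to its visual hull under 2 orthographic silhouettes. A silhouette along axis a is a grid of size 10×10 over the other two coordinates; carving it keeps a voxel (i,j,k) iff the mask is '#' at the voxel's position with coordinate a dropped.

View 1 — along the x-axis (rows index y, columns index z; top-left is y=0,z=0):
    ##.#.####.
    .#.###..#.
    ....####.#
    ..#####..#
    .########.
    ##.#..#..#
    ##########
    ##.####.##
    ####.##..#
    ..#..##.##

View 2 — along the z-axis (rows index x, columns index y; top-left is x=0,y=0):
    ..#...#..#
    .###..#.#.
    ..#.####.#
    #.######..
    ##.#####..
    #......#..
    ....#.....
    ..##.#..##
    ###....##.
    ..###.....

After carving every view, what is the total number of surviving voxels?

voxel count = 294

initial block: 10^3 = 1000
carve view 1 (along x, YZ-mask fill 66/100): 660 voxels remain
carve view 2 (along z, XY-mask fill 44/100): 294 voxels remain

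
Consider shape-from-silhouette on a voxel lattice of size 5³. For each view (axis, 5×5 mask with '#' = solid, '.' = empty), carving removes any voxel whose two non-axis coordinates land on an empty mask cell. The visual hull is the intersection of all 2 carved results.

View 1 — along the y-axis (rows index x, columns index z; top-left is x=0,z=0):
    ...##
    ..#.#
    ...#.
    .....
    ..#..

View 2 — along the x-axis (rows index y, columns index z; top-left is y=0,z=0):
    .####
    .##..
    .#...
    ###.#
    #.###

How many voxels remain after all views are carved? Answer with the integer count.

voxel count = 18

start: 5×5×5 = 125 voxels
carve view 1 (along y, XZ-mask fill 6/25): 30 voxels remain
carve view 2 (along x, YZ-mask fill 15/25): 18 voxels remain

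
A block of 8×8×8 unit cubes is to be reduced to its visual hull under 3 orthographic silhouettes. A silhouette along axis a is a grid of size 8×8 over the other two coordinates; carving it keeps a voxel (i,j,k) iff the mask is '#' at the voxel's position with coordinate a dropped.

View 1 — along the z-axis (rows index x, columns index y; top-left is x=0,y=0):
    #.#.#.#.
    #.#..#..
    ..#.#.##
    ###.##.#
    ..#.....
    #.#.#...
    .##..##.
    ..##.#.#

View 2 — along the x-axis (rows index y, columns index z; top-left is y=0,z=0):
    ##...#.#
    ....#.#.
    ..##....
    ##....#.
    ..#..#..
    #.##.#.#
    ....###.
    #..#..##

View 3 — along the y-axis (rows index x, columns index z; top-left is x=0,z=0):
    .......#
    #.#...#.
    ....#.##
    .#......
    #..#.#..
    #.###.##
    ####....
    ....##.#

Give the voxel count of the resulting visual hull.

full grid |V| = 512
after view 1 [z-axis, 29 of 64 cells solid] → remaining = 232
after view 2 [x-axis, 25 of 64 cells solid] → remaining = 88
after view 3 [y-axis, 24 of 64 cells solid] → remaining = 24

|visual hull| = 24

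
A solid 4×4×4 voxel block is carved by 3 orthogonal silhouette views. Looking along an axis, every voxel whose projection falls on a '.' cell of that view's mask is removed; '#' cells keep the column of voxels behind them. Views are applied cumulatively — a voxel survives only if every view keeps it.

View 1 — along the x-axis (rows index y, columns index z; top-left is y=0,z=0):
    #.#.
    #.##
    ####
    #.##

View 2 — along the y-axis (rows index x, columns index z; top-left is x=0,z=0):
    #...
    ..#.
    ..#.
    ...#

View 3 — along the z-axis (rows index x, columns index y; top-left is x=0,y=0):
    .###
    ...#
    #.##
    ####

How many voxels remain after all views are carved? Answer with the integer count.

before carving: 64 voxels (4×4×4)
V1 x: intersect with YZ mask (12 set) -- 48 left
V2 y: intersect with XZ mask (4 set) -- 15 left
V3 z: intersect with XY mask (11 set) -- 10 left

|visual hull| = 10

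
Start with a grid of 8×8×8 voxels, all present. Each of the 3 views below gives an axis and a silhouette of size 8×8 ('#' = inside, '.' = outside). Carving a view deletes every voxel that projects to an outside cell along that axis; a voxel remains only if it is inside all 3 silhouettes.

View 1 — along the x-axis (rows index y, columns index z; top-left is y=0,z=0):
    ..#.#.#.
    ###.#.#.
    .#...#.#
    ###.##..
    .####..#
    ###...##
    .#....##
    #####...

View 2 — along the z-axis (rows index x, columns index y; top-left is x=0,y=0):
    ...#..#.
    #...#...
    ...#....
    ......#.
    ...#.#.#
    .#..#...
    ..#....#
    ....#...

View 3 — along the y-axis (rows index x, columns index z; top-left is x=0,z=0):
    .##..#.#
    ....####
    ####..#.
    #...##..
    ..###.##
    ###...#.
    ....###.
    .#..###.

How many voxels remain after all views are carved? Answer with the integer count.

voxel count = 30

full grid |V| = 512
  1. axis=0 (YZ plane), |mask|=34  ⇒  voxels=272
  2. axis=2 (XY plane), |mask|=14  ⇒  voxels=62
  3. axis=1 (XZ plane), |mask|=32  ⇒  voxels=30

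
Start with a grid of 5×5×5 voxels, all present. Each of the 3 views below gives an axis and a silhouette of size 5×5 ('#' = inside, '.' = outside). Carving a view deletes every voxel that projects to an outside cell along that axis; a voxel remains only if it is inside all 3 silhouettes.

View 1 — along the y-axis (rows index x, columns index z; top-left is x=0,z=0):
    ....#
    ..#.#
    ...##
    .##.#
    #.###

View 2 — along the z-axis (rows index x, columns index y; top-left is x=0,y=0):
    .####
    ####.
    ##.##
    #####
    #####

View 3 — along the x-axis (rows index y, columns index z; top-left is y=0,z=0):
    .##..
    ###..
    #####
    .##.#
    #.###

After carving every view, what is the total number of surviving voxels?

before carving: 125 voxels (5×5×5)
step 1: project along y, AND mask (12/25) → |grid| = 60
step 2: project along z, AND mask (22/25) → |grid| = 55
step 3: project along x, AND mask (17/25) → |grid| = 37

remaining voxels: 37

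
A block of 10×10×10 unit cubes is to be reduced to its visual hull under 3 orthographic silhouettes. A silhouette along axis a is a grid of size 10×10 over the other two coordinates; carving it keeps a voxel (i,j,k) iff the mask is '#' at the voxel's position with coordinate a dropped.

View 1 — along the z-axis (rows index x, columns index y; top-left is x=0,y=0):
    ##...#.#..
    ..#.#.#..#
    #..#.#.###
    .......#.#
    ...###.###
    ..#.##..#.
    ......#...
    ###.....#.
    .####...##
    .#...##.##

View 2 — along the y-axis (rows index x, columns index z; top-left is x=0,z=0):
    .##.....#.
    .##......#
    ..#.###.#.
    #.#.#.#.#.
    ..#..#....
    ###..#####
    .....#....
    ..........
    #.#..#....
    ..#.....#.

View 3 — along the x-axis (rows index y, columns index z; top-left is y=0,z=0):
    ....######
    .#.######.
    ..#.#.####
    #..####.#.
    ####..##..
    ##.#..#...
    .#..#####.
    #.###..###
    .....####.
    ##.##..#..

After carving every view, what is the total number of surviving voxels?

initial block: 10^3 = 1000
  1. axis=2 (XY plane), |mask|=42  ⇒  voxels=420
  2. axis=1 (XZ plane), |mask|=32  ⇒  voxels=137
  3. axis=0 (YZ plane), |mask|=57  ⇒  voxels=67

remaining voxels: 67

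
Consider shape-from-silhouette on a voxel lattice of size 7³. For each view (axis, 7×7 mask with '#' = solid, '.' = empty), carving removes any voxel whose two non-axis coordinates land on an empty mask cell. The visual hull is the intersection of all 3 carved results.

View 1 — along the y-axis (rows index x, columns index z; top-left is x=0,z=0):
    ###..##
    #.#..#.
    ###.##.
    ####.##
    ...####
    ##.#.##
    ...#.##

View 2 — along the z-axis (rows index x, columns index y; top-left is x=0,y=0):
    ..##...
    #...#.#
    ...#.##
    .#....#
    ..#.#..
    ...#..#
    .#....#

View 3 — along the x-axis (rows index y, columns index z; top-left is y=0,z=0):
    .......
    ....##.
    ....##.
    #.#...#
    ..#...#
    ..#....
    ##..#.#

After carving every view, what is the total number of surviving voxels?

voxel count = 26

full grid |V| = 343
carve view 1 (along y, XZ-mask fill 31/49): 217 voxels remain
carve view 2 (along z, XY-mask fill 16/49): 70 voxels remain
carve view 3 (along x, YZ-mask fill 14/49): 26 voxels remain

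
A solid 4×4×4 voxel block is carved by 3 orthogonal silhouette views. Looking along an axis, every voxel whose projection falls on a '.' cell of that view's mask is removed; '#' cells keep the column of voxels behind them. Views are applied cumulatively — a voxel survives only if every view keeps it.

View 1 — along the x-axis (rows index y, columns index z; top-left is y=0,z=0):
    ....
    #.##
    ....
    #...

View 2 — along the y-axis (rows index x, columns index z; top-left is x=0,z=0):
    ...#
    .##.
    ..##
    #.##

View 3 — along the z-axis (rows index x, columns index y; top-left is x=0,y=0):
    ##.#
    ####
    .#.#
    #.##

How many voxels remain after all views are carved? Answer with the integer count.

5 voxels

start: 4×4×4 = 64 voxels
after view 1 [x-axis, 4 of 16 cells solid] → remaining = 16
after view 2 [y-axis, 8 of 16 cells solid] → remaining = 8
after view 3 [z-axis, 12 of 16 cells solid] → remaining = 5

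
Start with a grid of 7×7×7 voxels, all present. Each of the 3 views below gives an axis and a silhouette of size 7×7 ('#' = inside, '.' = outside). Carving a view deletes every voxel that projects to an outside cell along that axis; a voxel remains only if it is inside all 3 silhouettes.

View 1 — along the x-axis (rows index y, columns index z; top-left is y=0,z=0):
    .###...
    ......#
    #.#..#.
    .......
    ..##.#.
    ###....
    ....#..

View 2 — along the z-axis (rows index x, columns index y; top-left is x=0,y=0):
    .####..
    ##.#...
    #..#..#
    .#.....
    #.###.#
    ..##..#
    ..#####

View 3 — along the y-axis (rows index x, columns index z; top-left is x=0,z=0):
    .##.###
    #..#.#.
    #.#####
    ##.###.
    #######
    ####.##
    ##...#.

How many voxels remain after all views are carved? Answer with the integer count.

initial block: 7^3 = 343
[1] x-view keeps 14 columns → grid now 98
[2] z-view keeps 24 columns → grid now 40
[3] y-view keeps 35 columns → grid now 27

|visual hull| = 27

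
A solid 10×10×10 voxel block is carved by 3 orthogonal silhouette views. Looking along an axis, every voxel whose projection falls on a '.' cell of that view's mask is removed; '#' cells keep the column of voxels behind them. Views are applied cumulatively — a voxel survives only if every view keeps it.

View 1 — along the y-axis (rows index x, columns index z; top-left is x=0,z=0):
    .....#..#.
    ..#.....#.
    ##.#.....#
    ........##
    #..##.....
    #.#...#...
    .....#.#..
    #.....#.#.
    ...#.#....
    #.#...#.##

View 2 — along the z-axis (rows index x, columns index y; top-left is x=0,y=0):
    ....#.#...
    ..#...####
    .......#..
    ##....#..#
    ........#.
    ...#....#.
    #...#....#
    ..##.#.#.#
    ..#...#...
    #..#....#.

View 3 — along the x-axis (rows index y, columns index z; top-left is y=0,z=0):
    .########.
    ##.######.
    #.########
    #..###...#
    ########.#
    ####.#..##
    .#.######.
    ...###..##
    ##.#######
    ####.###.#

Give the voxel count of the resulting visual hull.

voxel count = 49

full grid |V| = 1000
  1. axis=1 (XZ plane), |mask|=28  ⇒  voxels=280
  2. axis=2 (XY plane), |mask|=28  ⇒  voxels=75
  3. axis=0 (YZ plane), |mask|=75  ⇒  voxels=49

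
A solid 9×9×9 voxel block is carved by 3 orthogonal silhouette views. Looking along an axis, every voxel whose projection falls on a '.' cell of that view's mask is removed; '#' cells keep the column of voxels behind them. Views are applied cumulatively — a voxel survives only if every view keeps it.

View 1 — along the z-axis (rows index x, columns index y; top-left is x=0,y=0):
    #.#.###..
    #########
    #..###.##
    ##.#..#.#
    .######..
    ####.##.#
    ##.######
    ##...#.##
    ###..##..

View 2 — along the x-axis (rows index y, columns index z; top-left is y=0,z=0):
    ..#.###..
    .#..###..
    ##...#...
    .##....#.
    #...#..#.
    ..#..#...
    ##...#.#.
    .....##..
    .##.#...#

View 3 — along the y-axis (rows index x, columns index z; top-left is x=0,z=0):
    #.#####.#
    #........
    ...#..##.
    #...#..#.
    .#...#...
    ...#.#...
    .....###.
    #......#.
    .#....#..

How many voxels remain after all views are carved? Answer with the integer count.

start: 9×9×9 = 729 voxels
[1] z-view keeps 56 columns → grid now 504
[2] x-view keeps 29 columns → grid now 184
[3] y-view keeps 25 columns → grid now 54

|visual hull| = 54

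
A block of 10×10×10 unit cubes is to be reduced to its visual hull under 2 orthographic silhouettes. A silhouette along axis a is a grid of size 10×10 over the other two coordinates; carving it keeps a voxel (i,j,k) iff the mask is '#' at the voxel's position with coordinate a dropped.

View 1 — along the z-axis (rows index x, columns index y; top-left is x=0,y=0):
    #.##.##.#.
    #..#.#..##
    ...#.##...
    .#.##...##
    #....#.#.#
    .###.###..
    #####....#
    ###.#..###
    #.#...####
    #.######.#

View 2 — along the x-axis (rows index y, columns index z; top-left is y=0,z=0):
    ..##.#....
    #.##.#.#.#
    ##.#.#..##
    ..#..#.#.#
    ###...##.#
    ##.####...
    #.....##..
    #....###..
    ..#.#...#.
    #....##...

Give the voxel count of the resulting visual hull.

initial block: 10^3 = 1000
step 1: project along z, AND mask (56/100) → |grid| = 560
step 2: project along x, AND mask (44/100) → |grid| = 240

remaining voxels: 240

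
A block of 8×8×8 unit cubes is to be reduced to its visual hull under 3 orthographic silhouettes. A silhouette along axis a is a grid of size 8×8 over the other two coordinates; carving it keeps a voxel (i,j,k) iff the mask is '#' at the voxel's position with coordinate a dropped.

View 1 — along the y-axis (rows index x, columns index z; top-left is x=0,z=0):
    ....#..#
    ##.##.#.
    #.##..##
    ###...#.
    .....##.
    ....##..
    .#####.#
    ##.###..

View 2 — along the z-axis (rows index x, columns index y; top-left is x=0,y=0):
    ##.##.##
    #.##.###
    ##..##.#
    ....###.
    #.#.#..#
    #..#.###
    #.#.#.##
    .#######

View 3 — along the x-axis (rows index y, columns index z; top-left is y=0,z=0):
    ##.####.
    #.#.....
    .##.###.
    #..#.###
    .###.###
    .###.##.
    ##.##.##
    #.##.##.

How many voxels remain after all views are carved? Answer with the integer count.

remaining voxels: 106

start: 8×8×8 = 512 voxels
  1. axis=1 (XZ plane), |mask|=31  ⇒  voxels=248
  2. axis=2 (XY plane), |mask|=41  ⇒  voxels=162
  3. axis=0 (YZ plane), |mask|=40  ⇒  voxels=106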